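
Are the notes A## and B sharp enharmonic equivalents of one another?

Two spellings are enharmonically equivalent only if they share a pitch class.
Here A## → 11, B# → 0; 0 ≠ 11, so they are not.

No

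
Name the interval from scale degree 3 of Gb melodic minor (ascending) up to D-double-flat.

minor third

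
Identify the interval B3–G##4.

The letter names run B→G, a span of 5 letter steps, so the interval is some kind of sixth.
B to G## is 10 semitones. A major sixth is 9, so 10 makes it augmented.

augmented sixth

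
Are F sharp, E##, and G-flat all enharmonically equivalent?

Yes

F# = pitch class 6 and E## = pitch class 6 and Gb = pitch class 6 — the same pitch class, so they are enharmonic equivalents.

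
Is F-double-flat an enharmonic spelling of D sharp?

Fbb is pitch class 3; D# is pitch class 3.
All spellings map to pitch class 3, so they are enharmonically equivalent.

Yes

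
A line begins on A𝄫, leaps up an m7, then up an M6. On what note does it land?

Ebb

A minor seventh up from Abb is Gbb (letter G, 10 semitones up).
A major sixth up from Gbb is Ebb (letter E, 9 semitones up).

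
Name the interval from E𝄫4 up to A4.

doubly augmented fourth

The letter names run E→A, a span of 3 letter steps, so the interval is some kind of fourth.
Ebb to A is 7 semitones. A perfect fourth is 5, so 7 makes it doubly augmented.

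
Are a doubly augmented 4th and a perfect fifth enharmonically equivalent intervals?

A doubly augmented fourth spans 7 semitones; a perfect fifth spans 7.
They are enharmonically equivalent.

Yes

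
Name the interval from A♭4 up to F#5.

augmented sixth

The letter names run A→F, a span of 5 letter steps, so the interval is some kind of sixth.
Ab to F# is 10 semitones. A major sixth is 9, so 10 makes it augmented.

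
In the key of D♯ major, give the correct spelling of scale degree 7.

C##

Degree 7 takes the letter 6 steps above D, which is C.
In major, degree 7 sits 11 semitones above the tonic. D# + 11 semitones is pitch class 2, spelled on C as C##.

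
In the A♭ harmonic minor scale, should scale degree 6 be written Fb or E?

Fb

Each scale degree takes a distinct letter name. Degree 6 of a scale on A must use the letter F.
Fb and E are enharmonically the same pitch, but only Fb uses the letter F, so it is the correct spelling here.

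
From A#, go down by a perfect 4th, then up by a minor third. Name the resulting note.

A perfect fourth down from A# is E# (letter E, 5 semitones down).
A minor third up from E# is G# (letter G, 3 semitones up).

G#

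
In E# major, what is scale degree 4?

A#

Degree 4 takes the letter 3 steps above E, which is A.
In major, degree 4 sits 5 semitones above the tonic. E# + 5 semitones is pitch class 10, spelled on A as A#.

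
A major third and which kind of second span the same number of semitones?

doubly augmented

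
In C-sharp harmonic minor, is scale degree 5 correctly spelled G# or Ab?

G#

Each scale degree takes a distinct letter name. Degree 5 of a scale on C must use the letter G.
G# and Ab are enharmonically the same pitch, but only G# uses the letter G, so it is the correct spelling here.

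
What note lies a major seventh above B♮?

A seventh above B lands on the letter A.
A major seventh spans 11 semitones, so B moves to pitch class 10. On the letter A that is A#.

A#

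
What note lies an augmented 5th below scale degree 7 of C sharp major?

Scale degree 7 of C# major is B#.
An augmented fifth (8 semitones) below B# lands on the letter E, giving E.

E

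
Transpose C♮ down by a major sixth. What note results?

C down a major sixth is Eb, so the target letter is E.
From C, a major sixth is 9 semitones down: Eb.

Eb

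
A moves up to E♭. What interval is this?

diminished fifth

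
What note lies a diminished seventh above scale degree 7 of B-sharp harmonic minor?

G#

Scale degree 7 of B# harmonic minor is A##.
A diminished seventh (9 semitones) above A## lands on the letter G, giving G#.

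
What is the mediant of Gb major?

Bb

The Gb major scale runs Gb Ab Bb Cb Db Eb F.
Degree 3 is Bb.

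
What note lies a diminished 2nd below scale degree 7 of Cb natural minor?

Scale degree 7 of Cb natural minor is Bbb.
A diminished second (0 semitones) below Bbb lands on the letter A, giving A.

A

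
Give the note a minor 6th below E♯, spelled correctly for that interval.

G##

E down a major sixth is G, so the target letter is G.
From E#, a minor sixth is 8 semitones down: G##.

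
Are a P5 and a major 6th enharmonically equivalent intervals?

A perfect fifth spans 7 semitones; a major sixth spans 9.
The spans differ, so they are not enharmonic equivalents.

No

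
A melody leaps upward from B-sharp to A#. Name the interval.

Counting letters B–C–D–E–F–G–A gives a seventh.
B#→A# = 10 semitones, 1 narrower than the major seventh (11), so minor.

minor seventh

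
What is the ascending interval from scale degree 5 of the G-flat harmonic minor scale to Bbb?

Scale degree 5 of Gb harmonic minor is Db.
Db up to Bbb: letters D→B make it a sixth; 8 semitones makes it minor.

minor sixth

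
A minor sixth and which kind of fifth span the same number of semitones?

augmented

A minor sixth spans 8 semitones.
A fifth spanning 8 semitones is augmented (the perfect fifth is 7).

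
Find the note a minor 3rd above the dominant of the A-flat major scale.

The dominant of Ab major is Eb.
A minor third (3 semitones) above Eb lands on the letter G, giving Gb.

Gb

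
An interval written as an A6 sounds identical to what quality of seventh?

An augmented sixth spans 10 semitones.
A seventh spanning 10 semitones is minor (the major seventh is 11).

minor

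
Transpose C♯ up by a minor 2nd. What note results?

D

A second above C lands on the letter D.
A minor second spans 1 semitone, so C# moves to pitch class 2. On the letter D that is D.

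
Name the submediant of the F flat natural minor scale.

Degree 6 takes the letter 5 steps above F, which is D.
In natural minor, degree 6 sits 8 semitones above the tonic. Fb + 8 semitones is pitch class 0, spelled on D as Dbb.

Dbb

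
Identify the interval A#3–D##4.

augmented fourth

Counting letters A–B–C–D gives a fourth.
A#→D## = 6 semitones, 1 wider than the perfect fourth (5), so augmented.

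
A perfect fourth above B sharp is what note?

E#

B up a perfect fourth is E, so the target letter is E.
From B#, a perfect fourth is 5 semitones up: E#.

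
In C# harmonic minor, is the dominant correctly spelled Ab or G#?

G#

Each scale degree takes a distinct letter name. Degree 5 of a scale on C must use the letter G.
G# and Ab are enharmonically the same pitch, but only G# uses the letter G, so it is the correct spelling here.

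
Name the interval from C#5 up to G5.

The letter names run C→G, a span of 4 letter steps, so the interval is some kind of fifth.
C# to G is 6 semitones. A perfect fifth is 7, so 6 makes it diminished.

diminished fifth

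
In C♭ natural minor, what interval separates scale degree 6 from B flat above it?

Scale degree 6 of Cb natural minor is Abb.
Abb up to Bb: letters A→B make it a second; 3 semitones makes it augmented.

augmented second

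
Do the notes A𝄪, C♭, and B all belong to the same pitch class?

Yes

A## is pitch class 11; Cb is pitch class 11; B is pitch class 11.
All spellings map to pitch class 11, so they are enharmonically equivalent.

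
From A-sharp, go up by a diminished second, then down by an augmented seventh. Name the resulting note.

Cbb

A diminished second up from A# is Bb (letter B, 0 semitones up).
An augmented seventh down from Bb is Cbb (letter C, 12 semitones down).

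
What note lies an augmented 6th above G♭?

G up a major sixth is E, so the target letter is E.
From Gb, an augmented sixth is 10 semitones up: E.

E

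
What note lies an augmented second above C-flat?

D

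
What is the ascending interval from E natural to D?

Counting letters E–F–G–A–B–C–D gives a seventh.
E→D = 10 semitones, 1 narrower than the major seventh (11), so minor.

minor seventh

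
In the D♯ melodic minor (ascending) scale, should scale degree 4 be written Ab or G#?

Each scale degree takes a distinct letter name. Degree 4 of a scale on D must use the letter G.
G# and Ab are enharmonically the same pitch, but only G# uses the letter G, so it is the correct spelling here.

G#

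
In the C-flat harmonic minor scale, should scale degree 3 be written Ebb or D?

Ebb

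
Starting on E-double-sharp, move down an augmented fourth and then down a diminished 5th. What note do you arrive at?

E##

An augmented fourth down from E## is B# (letter B, 6 semitones down).
A diminished fifth down from B# is E## (letter E, 6 semitones down).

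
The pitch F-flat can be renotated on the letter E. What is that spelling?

E

Fb is pitch class 4. The letter E alone is pitch class 4.
Pitch class 4 on E needs no accidental: E.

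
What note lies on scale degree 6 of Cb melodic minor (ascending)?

Ab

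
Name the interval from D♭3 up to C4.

major seventh

The letter names run D→C, a span of 6 letter steps, so the interval is some kind of seventh.
Db to C is 11 semitones. A major seventh is 11, so 11 makes it major.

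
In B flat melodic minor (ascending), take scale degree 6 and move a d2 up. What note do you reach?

Abb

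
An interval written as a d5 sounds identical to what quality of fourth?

A diminished fifth spans 6 semitones.
A fourth spanning 6 semitones is augmented (the perfect fourth is 5).

augmented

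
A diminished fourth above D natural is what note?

D up a perfect fourth is G, so the target letter is G.
From D, a diminished fourth is 4 semitones up: Gb.

Gb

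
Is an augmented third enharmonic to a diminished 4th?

No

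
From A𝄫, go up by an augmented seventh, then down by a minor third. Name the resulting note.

An augmented seventh up from Abb is G (letter G, 12 semitones up).
A minor third down from G is E (letter E, 3 semitones down).

E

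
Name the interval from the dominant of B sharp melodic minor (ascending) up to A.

diminished third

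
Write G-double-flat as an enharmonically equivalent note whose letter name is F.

F

Plain F sits at the same pitch as Gbb, so on the letter F the same pitch needs a natural: F.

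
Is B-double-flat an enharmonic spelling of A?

Bbb = pitch class 9 and A = pitch class 9 — the same pitch class, so they are enharmonic equivalents.

Yes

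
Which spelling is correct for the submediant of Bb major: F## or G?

Each scale degree takes a distinct letter name. Degree 6 of a scale on B must use the letter G.
G and F## are enharmonically the same pitch, but only G uses the letter G, so it is the correct spelling here.

G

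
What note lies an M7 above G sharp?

F##

A seventh above G lands on the letter F.
A major seventh spans 11 semitones, so G# moves to pitch class 7. On the letter F that is F##.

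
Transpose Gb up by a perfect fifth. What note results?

Db

G up a perfect fifth is D, so the target letter is D.
From Gb, a perfect fifth is 7 semitones up: Db.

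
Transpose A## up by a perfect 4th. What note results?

D##

A up a perfect fourth is D, so the target letter is D.
From A##, a perfect fourth is 5 semitones up: D##.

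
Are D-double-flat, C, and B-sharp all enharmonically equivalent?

Dbb is pitch class 0; C is pitch class 0; B# is pitch class 0.
All spellings map to pitch class 0, so they are enharmonically equivalent.

Yes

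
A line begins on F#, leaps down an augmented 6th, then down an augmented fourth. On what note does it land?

Ebb

An augmented sixth down from F# is Ab (letter A, 10 semitones down).
An augmented fourth down from Ab is Ebb (letter E, 6 semitones down).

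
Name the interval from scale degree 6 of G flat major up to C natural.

Scale degree 6 of Gb major is Eb.
Eb up to C: letters E→C make it a sixth; 9 semitones makes it major.

major sixth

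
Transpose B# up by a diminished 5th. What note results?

F#

B up a perfect fifth is F#, so the target letter is F.
From B#, a diminished fifth is 6 semitones up: F#.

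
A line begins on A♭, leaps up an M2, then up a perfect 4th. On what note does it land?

Eb

A major second up from Ab is Bb (letter B, 2 semitones up).
A perfect fourth up from Bb is Eb (letter E, 5 semitones up).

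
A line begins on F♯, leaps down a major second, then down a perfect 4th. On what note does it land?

B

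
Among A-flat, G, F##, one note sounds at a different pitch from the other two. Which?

Ab

In 12-tone equal temperament, enharmonic equivalents share a pitch class. Ab is pitch class 8; G is pitch class 7; F## is pitch class 7.
G and F## share pitch class 7, while Ab is pitch class 8.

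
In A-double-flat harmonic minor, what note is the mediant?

The Abb harmonic minor scale runs Abb Bbb Cbb Dbb Ebb Fbb Gb.
Degree 3 is Cbb.

Cbb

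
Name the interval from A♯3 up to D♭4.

The letter names run A→D, a span of 3 letter steps, so the interval is some kind of fourth.
A# to Db is 3 semitones. A perfect fourth is 5, so 3 makes it doubly diminished.

doubly diminished fourth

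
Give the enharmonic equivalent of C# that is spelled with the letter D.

Db

C# is pitch class 1. The letter D alone is pitch class 2.
To reach pitch class 1 from D requires an offset of -1 semitone, i.e. flat: Db.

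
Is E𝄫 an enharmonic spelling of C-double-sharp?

Yes

Ebb is pitch class 2; C## is pitch class 2.
All spellings map to pitch class 2, so they are enharmonically equivalent.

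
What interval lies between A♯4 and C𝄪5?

Counting letters A–B–C gives a third.
A#→C## = 4 semitones, exactly the major third.

major third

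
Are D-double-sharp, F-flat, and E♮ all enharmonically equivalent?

Yes

D## = pitch class 4 and Fb = pitch class 4 and E = pitch class 4 — the same pitch class, so they are enharmonic equivalents.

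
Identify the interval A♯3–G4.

diminished seventh

Counting letters A–B–C–D–E–F–G gives a seventh.
A#→G = 9 semitones, 2 narrower than the major seventh (11), so diminished.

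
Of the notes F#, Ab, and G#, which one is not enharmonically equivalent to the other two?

F#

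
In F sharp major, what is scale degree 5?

Degree 5 takes the letter 4 steps above F, which is C.
In major, degree 5 sits 7 semitones above the tonic. F# + 7 semitones is pitch class 1, spelled on C as C#.

C#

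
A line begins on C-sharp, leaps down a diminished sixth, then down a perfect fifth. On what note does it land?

A diminished sixth down from C# is E## (letter E, 7 semitones down).
A perfect fifth down from E## is A## (letter A, 7 semitones down).

A##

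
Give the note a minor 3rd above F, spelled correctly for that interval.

F up a major third is A, so the target letter is A.
From F, a minor third is 3 semitones up: Ab.

Ab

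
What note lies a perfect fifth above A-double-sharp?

E##

A up a perfect fifth is E, so the target letter is E.
From A##, a perfect fifth is 7 semitones up: E##.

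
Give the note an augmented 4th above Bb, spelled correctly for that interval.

E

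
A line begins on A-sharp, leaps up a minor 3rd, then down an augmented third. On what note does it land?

A minor third up from A# is C# (letter C, 3 semitones up).
An augmented third down from C# is Ab (letter A, 5 semitones down).

Ab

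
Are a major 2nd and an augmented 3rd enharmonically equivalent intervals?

No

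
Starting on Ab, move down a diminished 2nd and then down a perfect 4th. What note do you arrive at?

D#

A diminished second down from Ab is G# (letter G, 0 semitones down).
A perfect fourth down from G# is D# (letter D, 5 semitones down).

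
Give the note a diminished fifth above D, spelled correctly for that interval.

Ab

D up a perfect fifth is A, so the target letter is A.
From D, a diminished fifth is 6 semitones up: Ab.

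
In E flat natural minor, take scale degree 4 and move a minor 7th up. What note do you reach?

Gb

Scale degree 4 of Eb natural minor is Ab.
A minor seventh (10 semitones) above Ab lands on the letter G, giving Gb.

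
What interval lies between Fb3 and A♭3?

major third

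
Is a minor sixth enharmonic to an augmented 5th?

A minor sixth spans 8 semitones; an augmented fifth spans 8.
They are enharmonically equivalent.

Yes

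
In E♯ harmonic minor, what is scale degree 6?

C#

Degree 6 takes the letter 5 steps above E, which is C.
In harmonic minor, degree 6 sits 8 semitones above the tonic. E# + 8 semitones is pitch class 1, spelled on C as C#.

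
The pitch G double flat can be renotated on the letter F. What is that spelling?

F

Plain F sits at the same pitch as Gbb, so on the letter F the same pitch needs a natural: F.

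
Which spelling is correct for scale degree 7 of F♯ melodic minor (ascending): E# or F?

Each scale degree takes a distinct letter name. Degree 7 of a scale on F must use the letter E.
E# and F are enharmonically the same pitch, but only E# uses the letter E, so it is the correct spelling here.

E#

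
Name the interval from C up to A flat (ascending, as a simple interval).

minor sixth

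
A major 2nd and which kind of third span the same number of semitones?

diminished

A major second spans 2 semitones.
A third spanning 2 semitones is diminished (the major third is 4).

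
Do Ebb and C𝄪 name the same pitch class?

Yes

Ebb is pitch class 2; C## is pitch class 2.
All spellings map to pitch class 2, so they are enharmonically equivalent.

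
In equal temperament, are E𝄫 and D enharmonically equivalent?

Yes

Ebb is pitch class 2; D is pitch class 2.
All spellings map to pitch class 2, so they are enharmonically equivalent.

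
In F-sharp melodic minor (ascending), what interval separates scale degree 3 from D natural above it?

Scale degree 3 of F# melodic minor (ascending) is A.
A up to D: letters A→D make it a fourth; 5 semitones makes it perfect.

perfect fourth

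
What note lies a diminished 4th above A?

A fourth above A lands on the letter D.
A diminished fourth spans 4 semitones, so A moves to pitch class 1. On the letter D that is Db.

Db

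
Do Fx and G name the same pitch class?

F## is pitch class 7; G is pitch class 7.
All spellings map to pitch class 7, so they are enharmonically equivalent.

Yes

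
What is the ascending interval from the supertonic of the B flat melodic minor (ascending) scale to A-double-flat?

The supertonic of Bb melodic minor (ascending) is C.
C up to Abb: letters C→A make it a sixth; 7 semitones makes it diminished.

diminished sixth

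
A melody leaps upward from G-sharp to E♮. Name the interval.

minor sixth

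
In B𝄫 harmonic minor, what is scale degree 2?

Cb

Degree 2 takes the letter 1 step above B, which is C.
In harmonic minor, degree 2 sits 2 semitones above the tonic. Bbb + 2 semitones is pitch class 11, spelled on C as Cb.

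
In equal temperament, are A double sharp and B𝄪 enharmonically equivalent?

Two spellings are enharmonically equivalent only if they share a pitch class.
Here A## → 11, B## → 1; 1 ≠ 11, so they are not.

No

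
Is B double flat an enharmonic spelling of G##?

Bbb is pitch class 9; G## is pitch class 9.
All spellings map to pitch class 9, so they are enharmonically equivalent.

Yes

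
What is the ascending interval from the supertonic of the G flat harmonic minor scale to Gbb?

The supertonic of Gb harmonic minor is Ab.
Ab up to Gbb: letters A→G make it a seventh; 9 semitones makes it diminished.

diminished seventh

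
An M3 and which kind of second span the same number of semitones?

doubly augmented

A major third spans 4 semitones.
A second spanning 4 semitones is doubly augmented (the major second is 2).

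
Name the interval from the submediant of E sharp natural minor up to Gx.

augmented fifth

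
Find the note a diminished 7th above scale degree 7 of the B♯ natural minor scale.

Scale degree 7 of B# natural minor is A#.
A diminished seventh (9 semitones) above A# lands on the letter G, giving G.

G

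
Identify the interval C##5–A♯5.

minor sixth

Counting letters C–D–E–F–G–A gives a sixth.
C##→A# = 8 semitones, 1 narrower than the major sixth (9), so minor.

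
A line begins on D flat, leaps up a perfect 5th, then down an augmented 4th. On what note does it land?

Ebb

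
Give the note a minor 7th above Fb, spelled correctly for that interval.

Ebb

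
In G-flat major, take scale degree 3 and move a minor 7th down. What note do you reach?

C

Scale degree 3 of Gb major is Bb.
A minor seventh (10 semitones) below Bb lands on the letter C, giving C.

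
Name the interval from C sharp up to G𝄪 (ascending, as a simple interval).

augmented fifth

The letter names run C→G, a span of 4 letter steps, so the interval is some kind of fifth.
C# to G## is 8 semitones. A perfect fifth is 7, so 8 makes it augmented.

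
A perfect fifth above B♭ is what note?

F

A fifth above B lands on the letter F.
A perfect fifth spans 7 semitones, so Bb moves to pitch class 5. On the letter F that is F.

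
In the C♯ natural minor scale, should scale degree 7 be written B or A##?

B

Each scale degree takes a distinct letter name. Degree 7 of a scale on C must use the letter B.
B and A## are enharmonically the same pitch, but only B uses the letter B, so it is the correct spelling here.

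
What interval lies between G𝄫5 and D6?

doubly augmented fifth

Counting letters G–A–B–C–D gives a fifth.
Gbb→D = 9 semitones, 2 wider than the perfect fifth (7), so doubly augmented.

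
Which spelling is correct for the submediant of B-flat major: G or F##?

G

Each scale degree takes a distinct letter name. Degree 6 of a scale on B must use the letter G.
G and F## are enharmonically the same pitch, but only G uses the letter G, so it is the correct spelling here.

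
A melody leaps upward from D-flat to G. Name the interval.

Counting letters D–E–F–G gives a fourth.
Db→G = 6 semitones, 1 wider than the perfect fourth (5), so augmented.

augmented fourth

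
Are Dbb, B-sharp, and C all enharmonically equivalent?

Yes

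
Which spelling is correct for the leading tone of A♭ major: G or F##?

G

Each scale degree takes a distinct letter name. Degree 7 of a scale on A must use the letter G.
G and F## are enharmonically the same pitch, but only G uses the letter G, so it is the correct spelling here.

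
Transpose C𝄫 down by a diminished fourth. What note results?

Gb

A fourth below C lands on the letter G.
A diminished fourth spans 4 semitones, so Cbb moves to pitch class 6. On the letter G that is Gb.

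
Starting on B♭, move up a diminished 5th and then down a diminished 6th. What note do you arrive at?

A

A diminished fifth up from Bb is Fb (letter F, 6 semitones up).
A diminished sixth down from Fb is A (letter A, 7 semitones down).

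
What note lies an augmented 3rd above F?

A third above F lands on the letter A.
An augmented third spans 5 semitones, so F moves to pitch class 10. On the letter A that is A#.

A#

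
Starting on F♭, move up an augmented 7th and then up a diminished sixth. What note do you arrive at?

An augmented seventh up from Fb is E (letter E, 12 semitones up).
A diminished sixth up from E is Cb (letter C, 7 semitones up).

Cb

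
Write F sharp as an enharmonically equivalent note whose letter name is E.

E##

Plain E sits 2 semitones below F#, so on the letter E the same pitch needs a double sharp: E##.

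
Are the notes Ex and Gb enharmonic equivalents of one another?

E## is pitch class 6; Gb is pitch class 6.
All spellings map to pitch class 6, so they are enharmonically equivalent.

Yes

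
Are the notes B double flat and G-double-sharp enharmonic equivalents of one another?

Yes

Bbb is pitch class 9; G## is pitch class 9.
All spellings map to pitch class 9, so they are enharmonically equivalent.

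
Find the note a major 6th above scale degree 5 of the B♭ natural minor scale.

Scale degree 5 of Bb natural minor is F.
A major sixth (9 semitones) above F lands on the letter D, giving D.

D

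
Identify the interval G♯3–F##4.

Counting letters G–A–B–C–D–E–F gives a seventh.
G#→F## = 11 semitones, exactly the major seventh.

major seventh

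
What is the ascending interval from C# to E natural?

The letter names run C→E, a span of 2 letter steps, so the interval is some kind of third.
C# to E is 3 semitones. A major third is 4, so 3 makes it minor.

minor third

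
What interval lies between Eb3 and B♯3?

doubly augmented fifth

Counting letters E–F–G–A–B gives a fifth.
Eb→B# = 9 semitones, 2 wider than the perfect fifth (7), so doubly augmented.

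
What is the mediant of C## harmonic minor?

Degree 3 takes the letter 2 steps above C, which is E.
In harmonic minor, degree 3 sits 3 semitones above the tonic. C## + 3 semitones is pitch class 5, spelled on E as E#.

E#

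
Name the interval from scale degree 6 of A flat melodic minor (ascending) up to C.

Scale degree 6 of Ab melodic minor (ascending) is F.
F up to C: letters F→C make it a fifth; 7 semitones makes it perfect.

perfect fifth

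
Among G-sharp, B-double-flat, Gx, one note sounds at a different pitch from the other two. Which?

G#

In 12-tone equal temperament, enharmonic equivalents share a pitch class. G# is pitch class 8; Bbb is pitch class 9; G## is pitch class 9.
Bbb and G## share pitch class 9, while G# is pitch class 8.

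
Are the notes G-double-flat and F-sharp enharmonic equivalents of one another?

Gbb is pitch class 5; F# is pitch class 6.
The pitch classes differ (5 vs. 6), so they are not enharmonic equivalents.

No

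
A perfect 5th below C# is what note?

C down a perfect fifth is F, so the target letter is F.
From C#, a perfect fifth is 7 semitones down: F#.

F#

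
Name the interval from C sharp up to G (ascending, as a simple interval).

The letter names run C→G, a span of 4 letter steps, so the interval is some kind of fifth.
C# to G is 6 semitones. A perfect fifth is 7, so 6 makes it diminished.

diminished fifth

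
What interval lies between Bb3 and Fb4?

Counting letters B–C–D–E–F gives a fifth.
Bb→Fb = 6 semitones, 1 narrower than the perfect fifth (7), so diminished.

diminished fifth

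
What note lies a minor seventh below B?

B down a major seventh is C, so the target letter is C.
From B, a minor seventh is 10 semitones down: C#.

C#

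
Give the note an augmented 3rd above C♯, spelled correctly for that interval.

E##

A third above C lands on the letter E.
An augmented third spans 5 semitones, so C# moves to pitch class 6. On the letter E that is E##.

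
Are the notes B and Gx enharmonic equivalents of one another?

No

Two spellings are enharmonically equivalent only if they share a pitch class.
Here B → 11, G## → 9; 9 ≠ 11, so they are not.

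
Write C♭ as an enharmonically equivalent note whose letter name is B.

B

Cb is pitch class 11. The letter B alone is pitch class 11.
Pitch class 11 on B needs no accidental: B.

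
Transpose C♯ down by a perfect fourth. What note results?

A fourth below C lands on the letter G.
A perfect fourth spans 5 semitones, so C# moves to pitch class 8. On the letter G that is G#.

G#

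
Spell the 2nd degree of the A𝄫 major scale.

The Abb major scale runs Abb Bbb Cb Dbb Ebb Fb Gb.
Degree 2 is Bbb.

Bbb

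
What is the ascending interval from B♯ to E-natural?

diminished fourth

Counting letters B–C–D–E gives a fourth.
B#→E = 4 semitones, 1 narrower than the perfect fourth (5), so diminished.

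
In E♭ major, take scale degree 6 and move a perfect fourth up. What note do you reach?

Scale degree 6 of Eb major is C.
A perfect fourth (5 semitones) above C lands on the letter F, giving F.

F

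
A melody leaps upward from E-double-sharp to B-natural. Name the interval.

doubly diminished fifth

Counting letters E–F–G–A–B gives a fifth.
E##→B = 5 semitones, 2 narrower than the perfect fifth (7), so doubly diminished.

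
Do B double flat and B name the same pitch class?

Bbb is pitch class 9; B is pitch class 11.
The pitch classes differ (9 vs. 11), so they are not enharmonic equivalents.

No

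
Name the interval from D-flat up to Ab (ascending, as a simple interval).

perfect fifth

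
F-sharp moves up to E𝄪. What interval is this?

augmented seventh

The letter names run F→E, a span of 6 letter steps, so the interval is some kind of seventh.
F# to E## is 12 semitones. A major seventh is 11, so 12 makes it augmented.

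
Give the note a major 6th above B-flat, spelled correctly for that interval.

G

B up a major sixth is G#, so the target letter is G.
From Bb, a major sixth is 9 semitones up: G.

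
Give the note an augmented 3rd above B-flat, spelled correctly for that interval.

D#

B up a major third is D#, so the target letter is D.
From Bb, an augmented third is 5 semitones up: D#.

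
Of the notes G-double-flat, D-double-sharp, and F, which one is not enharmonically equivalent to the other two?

D##

In 12-tone equal temperament, enharmonic equivalents share a pitch class. Gbb is pitch class 5; D## is pitch class 4; F is pitch class 5.
Gbb and F share pitch class 5, while D## is pitch class 4.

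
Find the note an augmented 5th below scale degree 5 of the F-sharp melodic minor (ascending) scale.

Scale degree 5 of F# melodic minor (ascending) is C#.
An augmented fifth (8 semitones) below C# lands on the letter F, giving F.

F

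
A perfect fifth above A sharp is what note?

E#

A up a perfect fifth is E, so the target letter is E.
From A#, a perfect fifth is 7 semitones up: E#.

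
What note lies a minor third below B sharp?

G##

B down a major third is G, so the target letter is G.
From B#, a minor third is 3 semitones down: G##.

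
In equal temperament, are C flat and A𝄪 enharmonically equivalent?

Yes

Cb = pitch class 11 and A## = pitch class 11 — the same pitch class, so they are enharmonic equivalents.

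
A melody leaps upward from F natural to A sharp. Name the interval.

augmented third

Counting letters F–G–A gives a third.
F→A# = 5 semitones, 1 wider than the major third (4), so augmented.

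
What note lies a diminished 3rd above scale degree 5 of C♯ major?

Scale degree 5 of C# major is G#.
A diminished third (2 semitones) above G# lands on the letter B, giving Bb.

Bb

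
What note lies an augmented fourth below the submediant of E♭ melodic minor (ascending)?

The submediant of Eb melodic minor (ascending) is C.
An augmented fourth (6 semitones) below C lands on the letter G, giving Gb.

Gb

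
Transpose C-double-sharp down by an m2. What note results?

B##

C down a major second is Bb, so the target letter is B.
From C##, a minor second is 1 semitone down: B##.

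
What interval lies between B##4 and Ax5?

Counting letters B–C–D–E–F–G–A gives a seventh.
B##→A## = 10 semitones, 1 narrower than the major seventh (11), so minor.

minor seventh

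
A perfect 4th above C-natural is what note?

C up a perfect fourth is F, so the target letter is F.
From C, a perfect fourth is 5 semitones up: F.

F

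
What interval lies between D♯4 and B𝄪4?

Counting letters D–E–F–G–A–B gives a sixth.
D#→B## = 10 semitones, 1 wider than the major sixth (9), so augmented.

augmented sixth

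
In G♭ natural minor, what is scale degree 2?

Degree 2 takes the letter 1 step above G, which is A.
In natural minor, degree 2 sits 2 semitones above the tonic. Gb + 2 semitones is pitch class 8, spelled on A as Ab.

Ab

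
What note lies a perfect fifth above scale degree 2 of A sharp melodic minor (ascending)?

Scale degree 2 of A# melodic minor (ascending) is B#.
A perfect fifth (7 semitones) above B# lands on the letter F, giving F##.

F##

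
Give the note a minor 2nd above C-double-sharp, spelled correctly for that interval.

D#

C up a major second is D, so the target letter is D.
From C##, a minor second is 1 semitone up: D#.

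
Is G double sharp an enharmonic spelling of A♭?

G## is pitch class 9; Ab is pitch class 8.
The pitch classes differ (9 vs. 8), so they are not enharmonic equivalents.

No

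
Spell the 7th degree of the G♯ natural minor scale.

F#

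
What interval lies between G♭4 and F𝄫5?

diminished seventh

Counting letters G–A–B–C–D–E–F gives a seventh.
Gb→Fbb = 9 semitones, 2 narrower than the major seventh (11), so diminished.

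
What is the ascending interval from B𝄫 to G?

Counting letters B–C–D–E–F–G gives a sixth.
Bbb→G = 10 semitones, 1 wider than the major sixth (9), so augmented.

augmented sixth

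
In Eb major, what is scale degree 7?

D

The Eb major scale runs Eb F G Ab Bb C D.
Degree 7 is D.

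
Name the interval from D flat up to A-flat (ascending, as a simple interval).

perfect fifth

The letter names run D→A, a span of 4 letter steps, so the interval is some kind of fifth.
Db to Ab is 7 semitones. A perfect fifth is 7, so 7 makes it perfect.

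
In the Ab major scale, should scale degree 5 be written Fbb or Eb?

Each scale degree takes a distinct letter name. Degree 5 of a scale on A must use the letter E.
Eb and Fbb are enharmonically the same pitch, but only Eb uses the letter E, so it is the correct spelling here.

Eb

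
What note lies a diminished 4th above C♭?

C up a perfect fourth is F, so the target letter is F.
From Cb, a diminished fourth is 4 semitones up: Fbb.

Fbb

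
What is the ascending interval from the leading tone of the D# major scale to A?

diminished sixth

The leading tone of D# major is C##.
C## up to A: letters C→A make it a sixth; 7 semitones makes it diminished.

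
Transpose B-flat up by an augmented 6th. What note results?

A sixth above B lands on the letter G.
An augmented sixth spans 10 semitones, so Bb moves to pitch class 8. On the letter G that is G#.

G#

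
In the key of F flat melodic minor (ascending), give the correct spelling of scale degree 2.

The Fb melodic minor (ascending) scale runs Fb Gb Abb Bbb Cb Db Eb.
Degree 2 is Gb.

Gb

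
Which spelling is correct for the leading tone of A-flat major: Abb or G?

G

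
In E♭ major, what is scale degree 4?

Degree 4 takes the letter 3 steps above E, which is A.
In major, degree 4 sits 5 semitones above the tonic. Eb + 5 semitones is pitch class 8, spelled on A as Ab.

Ab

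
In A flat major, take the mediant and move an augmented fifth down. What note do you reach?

Fb

The mediant of Ab major is C.
An augmented fifth (8 semitones) below C lands on the letter F, giving Fb.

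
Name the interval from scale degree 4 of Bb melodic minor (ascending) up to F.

major second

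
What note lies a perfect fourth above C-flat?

Fb

C up a perfect fourth is F, so the target letter is F.
From Cb, a perfect fourth is 5 semitones up: Fb.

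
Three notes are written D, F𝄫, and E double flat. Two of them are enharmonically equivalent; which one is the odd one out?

Fbb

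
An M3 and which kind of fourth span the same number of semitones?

A major third spans 4 semitones.
A fourth spanning 4 semitones is diminished (the perfect fourth is 5).

diminished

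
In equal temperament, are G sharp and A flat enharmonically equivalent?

Yes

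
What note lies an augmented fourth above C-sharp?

A fourth above C lands on the letter F.
An augmented fourth spans 6 semitones, so C# moves to pitch class 7. On the letter F that is F##.

F##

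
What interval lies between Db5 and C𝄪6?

doubly augmented seventh

Counting letters D–E–F–G–A–B–C gives a seventh.
Db→C## = 13 semitones, 2 wider than the major seventh (11), so doubly augmented.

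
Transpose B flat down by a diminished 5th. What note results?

B down a perfect fifth is E, so the target letter is E.
From Bb, a diminished fifth is 6 semitones down: E.

E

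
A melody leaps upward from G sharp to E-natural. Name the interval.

Counting letters G–A–B–C–D–E gives a sixth.
G#→E = 8 semitones, 1 narrower than the major sixth (9), so minor.

minor sixth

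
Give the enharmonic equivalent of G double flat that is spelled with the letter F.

Gbb is pitch class 5. The letter F alone is pitch class 5.
Pitch class 5 on F needs no accidental: F.

F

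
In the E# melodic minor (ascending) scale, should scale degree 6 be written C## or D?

C##

Each scale degree takes a distinct letter name. Degree 6 of a scale on E must use the letter C.
C## and D are enharmonically the same pitch, but only C## uses the letter C, so it is the correct spelling here.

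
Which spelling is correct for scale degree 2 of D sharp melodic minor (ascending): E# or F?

E#

Each scale degree takes a distinct letter name. Degree 2 of a scale on D must use the letter E.
E# and F are enharmonically the same pitch, but only E# uses the letter E, so it is the correct spelling here.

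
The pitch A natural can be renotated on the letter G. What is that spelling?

A is pitch class 9. The letter G alone is pitch class 7.
To reach pitch class 9 from G requires an offset of +2 semitones, i.e. double sharp: G##.

G##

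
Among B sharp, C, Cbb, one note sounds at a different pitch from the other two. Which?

In 12-tone equal temperament, enharmonic equivalents share a pitch class. B# is pitch class 0; C is pitch class 0; Cbb is pitch class 10.
B# and C share pitch class 0, while Cbb is pitch class 10.

Cbb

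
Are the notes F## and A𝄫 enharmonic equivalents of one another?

Yes

F## is pitch class 7; Abb is pitch class 7.
All spellings map to pitch class 7, so they are enharmonically equivalent.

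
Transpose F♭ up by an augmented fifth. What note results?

C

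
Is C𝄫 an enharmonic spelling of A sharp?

Cbb = pitch class 10 and A# = pitch class 10 — the same pitch class, so they are enharmonic equivalents.

Yes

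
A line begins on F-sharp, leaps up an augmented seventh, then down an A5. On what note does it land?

An augmented seventh up from F# is E## (letter E, 12 semitones up).
An augmented fifth down from E## is A# (letter A, 8 semitones down).

A#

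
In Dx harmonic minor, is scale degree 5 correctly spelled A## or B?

Each scale degree takes a distinct letter name. Degree 5 of a scale on D must use the letter A.
A## and B are enharmonically the same pitch, but only A## uses the letter A, so it is the correct spelling here.

A##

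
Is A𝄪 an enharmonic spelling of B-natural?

A## = pitch class 11 and B = pitch class 11 — the same pitch class, so they are enharmonic equivalents.

Yes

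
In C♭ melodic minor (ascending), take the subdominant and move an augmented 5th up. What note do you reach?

C

The subdominant of Cb melodic minor (ascending) is Fb.
An augmented fifth (8 semitones) above Fb lands on the letter C, giving C.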